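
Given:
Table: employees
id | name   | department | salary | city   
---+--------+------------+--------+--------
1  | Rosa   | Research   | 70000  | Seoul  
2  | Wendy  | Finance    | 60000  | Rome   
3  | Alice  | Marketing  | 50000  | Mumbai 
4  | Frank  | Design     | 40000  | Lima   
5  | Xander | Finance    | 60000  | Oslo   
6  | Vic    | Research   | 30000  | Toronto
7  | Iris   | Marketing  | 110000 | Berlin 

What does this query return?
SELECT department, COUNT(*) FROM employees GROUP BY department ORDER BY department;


Assigning each row to its department group:
  Rosa -> Research
  Wendy -> Finance
  Alice -> Marketing
  Frank -> Design
  Xander -> Finance
  Vic -> Research
  Iris -> Marketing


4 groups:
Design, 1
Finance, 2
Marketing, 2
Research, 2


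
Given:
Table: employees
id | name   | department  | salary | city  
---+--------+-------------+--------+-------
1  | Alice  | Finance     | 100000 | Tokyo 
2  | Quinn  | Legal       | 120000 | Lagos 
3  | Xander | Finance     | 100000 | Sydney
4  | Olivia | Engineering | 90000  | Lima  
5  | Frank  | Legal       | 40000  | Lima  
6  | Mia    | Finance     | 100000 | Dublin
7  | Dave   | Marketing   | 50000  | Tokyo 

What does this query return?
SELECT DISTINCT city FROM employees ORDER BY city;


All 'city' values (row order): Tokyo, Lagos, Sydney, Lima, Lima, Dublin, Tokyo
Removing duplicates leaves 5 unique value(s).

5 values:
Dublin
Lagos
Lima
Sydney
Tokyo


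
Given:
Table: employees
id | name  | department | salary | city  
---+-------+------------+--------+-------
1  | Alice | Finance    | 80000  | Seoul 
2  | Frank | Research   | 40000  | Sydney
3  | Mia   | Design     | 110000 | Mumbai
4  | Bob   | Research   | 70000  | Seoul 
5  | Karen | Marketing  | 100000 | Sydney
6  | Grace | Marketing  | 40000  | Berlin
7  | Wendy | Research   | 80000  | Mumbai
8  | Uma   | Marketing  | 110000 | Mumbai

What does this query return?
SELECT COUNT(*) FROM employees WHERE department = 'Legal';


Counting rows where department = 'Legal'


0


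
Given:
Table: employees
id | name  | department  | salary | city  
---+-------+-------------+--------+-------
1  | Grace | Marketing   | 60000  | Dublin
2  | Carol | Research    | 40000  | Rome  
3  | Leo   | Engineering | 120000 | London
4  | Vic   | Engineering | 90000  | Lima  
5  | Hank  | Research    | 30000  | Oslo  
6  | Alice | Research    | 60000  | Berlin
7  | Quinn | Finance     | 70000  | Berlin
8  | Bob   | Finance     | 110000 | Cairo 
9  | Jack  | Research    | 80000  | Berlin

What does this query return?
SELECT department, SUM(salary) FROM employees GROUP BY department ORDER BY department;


Summing salary within each department:
  Engineering: 120000 + 90000 = 210000
  Finance: 70000 + 110000 = 180000
  Marketing: 60000 = 60000
  Research: 40000 + 30000 + 60000 + 80000 = 210000


4 groups:
Engineering, 210000
Finance, 180000
Marketing, 60000
Research, 210000


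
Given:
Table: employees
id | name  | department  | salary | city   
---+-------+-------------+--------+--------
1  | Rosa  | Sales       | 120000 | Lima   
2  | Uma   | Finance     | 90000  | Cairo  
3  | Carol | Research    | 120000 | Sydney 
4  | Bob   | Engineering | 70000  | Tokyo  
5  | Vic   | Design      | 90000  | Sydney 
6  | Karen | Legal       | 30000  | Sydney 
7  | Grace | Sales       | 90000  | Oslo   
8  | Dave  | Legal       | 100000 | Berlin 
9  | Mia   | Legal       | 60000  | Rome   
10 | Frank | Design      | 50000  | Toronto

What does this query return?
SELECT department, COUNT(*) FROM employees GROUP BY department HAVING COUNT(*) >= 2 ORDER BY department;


Groups with count >= 2:
  Design: 2 -> PASS
  Legal: 3 -> PASS
  Sales: 2 -> PASS
  Engineering: 1 -> filtered out
  Finance: 1 -> filtered out
  Research: 1 -> filtered out


3 groups:
Design, 2
Legal, 3
Sales, 2


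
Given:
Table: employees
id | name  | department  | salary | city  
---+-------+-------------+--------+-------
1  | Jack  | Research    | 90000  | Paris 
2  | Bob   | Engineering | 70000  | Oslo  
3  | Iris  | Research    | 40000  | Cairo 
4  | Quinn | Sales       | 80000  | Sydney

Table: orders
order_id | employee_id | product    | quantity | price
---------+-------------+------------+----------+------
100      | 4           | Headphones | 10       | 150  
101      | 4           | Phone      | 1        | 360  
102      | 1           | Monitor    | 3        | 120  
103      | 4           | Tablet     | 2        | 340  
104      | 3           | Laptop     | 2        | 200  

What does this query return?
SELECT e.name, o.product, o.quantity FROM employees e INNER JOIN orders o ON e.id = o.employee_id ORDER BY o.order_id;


Joining employees.id = orders.employee_id:
  employee Quinn (id=4) -> order Headphones
  employee Quinn (id=4) -> order Phone
  employee Jack (id=1) -> order Monitor
  employee Quinn (id=4) -> order Tablet
  employee Iris (id=3) -> order Laptop


5 rows:
Quinn, Headphones, 10
Quinn, Phone, 1
Jack, Monitor, 3
Quinn, Tablet, 2
Iris, Laptop, 2


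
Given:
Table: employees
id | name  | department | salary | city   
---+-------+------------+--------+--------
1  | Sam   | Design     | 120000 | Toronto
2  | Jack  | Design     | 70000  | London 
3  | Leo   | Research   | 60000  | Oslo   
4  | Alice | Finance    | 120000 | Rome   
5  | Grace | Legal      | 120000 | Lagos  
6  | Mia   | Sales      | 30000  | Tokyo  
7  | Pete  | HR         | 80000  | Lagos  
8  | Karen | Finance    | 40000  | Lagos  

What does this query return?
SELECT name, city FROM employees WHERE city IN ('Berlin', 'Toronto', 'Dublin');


Filtering: city IN ('Berlin', 'Toronto', 'Dublin')
Matching: 1 rows

1 rows:
Sam, Toronto


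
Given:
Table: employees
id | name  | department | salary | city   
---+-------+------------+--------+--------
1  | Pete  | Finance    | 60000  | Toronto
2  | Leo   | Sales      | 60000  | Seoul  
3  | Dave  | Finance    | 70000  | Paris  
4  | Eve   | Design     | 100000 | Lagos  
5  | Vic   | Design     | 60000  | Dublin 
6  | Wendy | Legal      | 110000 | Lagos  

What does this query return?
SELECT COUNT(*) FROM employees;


COUNT(*) counts all rows

6


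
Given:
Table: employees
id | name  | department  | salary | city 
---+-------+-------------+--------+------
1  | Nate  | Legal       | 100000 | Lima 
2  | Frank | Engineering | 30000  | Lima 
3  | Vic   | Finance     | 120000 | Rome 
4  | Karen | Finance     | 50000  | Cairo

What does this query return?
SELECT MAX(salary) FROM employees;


Salaries: 100000, 30000, 120000, 50000
MAX = 120000

120000


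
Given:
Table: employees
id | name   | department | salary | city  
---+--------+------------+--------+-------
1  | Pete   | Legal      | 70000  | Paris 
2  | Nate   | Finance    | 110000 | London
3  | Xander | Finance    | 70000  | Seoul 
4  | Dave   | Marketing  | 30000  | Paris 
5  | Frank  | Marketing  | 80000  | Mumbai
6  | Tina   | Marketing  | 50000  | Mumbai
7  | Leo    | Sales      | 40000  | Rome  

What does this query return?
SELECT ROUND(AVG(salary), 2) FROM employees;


SUM(salary) = 450000
COUNT = 7
ROUND(AVG, 2) = ROUND(450000 / 7, 2) = 64285.71

64285.71


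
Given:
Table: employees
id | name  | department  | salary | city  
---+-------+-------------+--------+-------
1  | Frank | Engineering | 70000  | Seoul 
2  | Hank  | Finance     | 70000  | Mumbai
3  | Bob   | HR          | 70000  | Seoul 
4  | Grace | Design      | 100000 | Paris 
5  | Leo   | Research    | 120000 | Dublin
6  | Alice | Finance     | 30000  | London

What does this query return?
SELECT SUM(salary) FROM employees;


SUM(salary) = 70000 + 70000 + 70000 + 100000 + 120000 + 30000 = 460000

460000


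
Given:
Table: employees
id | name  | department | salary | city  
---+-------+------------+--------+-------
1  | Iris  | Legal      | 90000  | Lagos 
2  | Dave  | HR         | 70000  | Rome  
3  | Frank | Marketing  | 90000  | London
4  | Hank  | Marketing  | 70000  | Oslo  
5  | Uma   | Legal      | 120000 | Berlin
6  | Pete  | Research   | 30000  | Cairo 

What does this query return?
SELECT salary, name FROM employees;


Projecting columns: salary, name

6 rows:
90000, Iris
70000, Dave
90000, Frank
70000, Hank
120000, Uma
30000, Pete


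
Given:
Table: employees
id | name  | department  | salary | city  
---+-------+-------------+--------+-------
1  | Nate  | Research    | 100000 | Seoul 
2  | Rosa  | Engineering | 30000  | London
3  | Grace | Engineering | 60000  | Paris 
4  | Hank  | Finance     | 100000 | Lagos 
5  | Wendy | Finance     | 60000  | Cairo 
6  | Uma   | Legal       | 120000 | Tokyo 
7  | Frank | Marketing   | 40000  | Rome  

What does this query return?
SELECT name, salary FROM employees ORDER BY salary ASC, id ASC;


Sorting by salary ASC, then id ASC for ties

7 rows:
Rosa, 30000
Frank, 40000
Grace, 60000
Wendy, 60000
Nate, 100000
Hank, 100000
Uma, 120000


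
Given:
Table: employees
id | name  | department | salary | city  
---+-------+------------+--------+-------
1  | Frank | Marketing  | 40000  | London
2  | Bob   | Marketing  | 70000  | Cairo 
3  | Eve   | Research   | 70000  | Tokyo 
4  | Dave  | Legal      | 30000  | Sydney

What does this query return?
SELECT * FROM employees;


SELECT * returns all 4 rows with all columns

4 rows:
1, Frank, Marketing, 40000, London
2, Bob, Marketing, 70000, Cairo
3, Eve, Research, 70000, Tokyo
4, Dave, Legal, 30000, Sydney


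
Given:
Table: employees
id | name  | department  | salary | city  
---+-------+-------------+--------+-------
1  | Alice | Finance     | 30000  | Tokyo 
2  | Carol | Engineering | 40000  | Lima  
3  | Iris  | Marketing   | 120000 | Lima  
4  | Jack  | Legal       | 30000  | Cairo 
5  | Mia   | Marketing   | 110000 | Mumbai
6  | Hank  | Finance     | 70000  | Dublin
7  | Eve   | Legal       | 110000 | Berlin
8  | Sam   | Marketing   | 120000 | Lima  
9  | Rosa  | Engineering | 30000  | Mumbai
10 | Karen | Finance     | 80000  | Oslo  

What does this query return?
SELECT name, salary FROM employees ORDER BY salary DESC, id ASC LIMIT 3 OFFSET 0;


Sort by salary DESC (id ASC tiebreak), then skip 0 and take 3
Rows 1 through 3

3 rows:
Iris, 120000
Sam, 120000
Mia, 110000


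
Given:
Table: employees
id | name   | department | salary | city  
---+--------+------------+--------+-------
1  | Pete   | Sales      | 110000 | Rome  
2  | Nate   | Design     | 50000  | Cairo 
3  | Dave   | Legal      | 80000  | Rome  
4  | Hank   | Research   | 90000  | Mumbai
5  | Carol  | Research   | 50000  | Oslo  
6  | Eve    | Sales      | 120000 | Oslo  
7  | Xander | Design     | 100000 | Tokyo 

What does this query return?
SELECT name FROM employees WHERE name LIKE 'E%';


LIKE 'E%' matches names starting with 'E'
Matching: 1

1 rows:
Eve


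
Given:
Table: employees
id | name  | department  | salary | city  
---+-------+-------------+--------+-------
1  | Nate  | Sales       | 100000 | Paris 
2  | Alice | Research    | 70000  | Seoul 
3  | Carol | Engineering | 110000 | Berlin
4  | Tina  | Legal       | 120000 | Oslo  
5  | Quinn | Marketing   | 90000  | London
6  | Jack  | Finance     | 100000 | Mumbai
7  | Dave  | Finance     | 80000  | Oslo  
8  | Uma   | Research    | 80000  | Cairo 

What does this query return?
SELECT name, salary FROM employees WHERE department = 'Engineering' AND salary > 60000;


Filtering: department = 'Engineering' AND salary > 60000
Matching: 1 rows

1 rows:
Carol, 110000


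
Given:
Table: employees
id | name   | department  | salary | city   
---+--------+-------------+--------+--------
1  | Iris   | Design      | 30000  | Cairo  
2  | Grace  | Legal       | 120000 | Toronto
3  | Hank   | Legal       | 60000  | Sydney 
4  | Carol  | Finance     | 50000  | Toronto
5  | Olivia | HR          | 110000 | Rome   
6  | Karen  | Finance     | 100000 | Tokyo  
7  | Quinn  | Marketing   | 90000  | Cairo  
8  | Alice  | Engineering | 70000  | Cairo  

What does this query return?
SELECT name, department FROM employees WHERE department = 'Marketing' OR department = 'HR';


Filtering: department = 'Marketing' OR 'HR'
Matching: 2 rows

2 rows:
Olivia, HR
Quinn, Marketing


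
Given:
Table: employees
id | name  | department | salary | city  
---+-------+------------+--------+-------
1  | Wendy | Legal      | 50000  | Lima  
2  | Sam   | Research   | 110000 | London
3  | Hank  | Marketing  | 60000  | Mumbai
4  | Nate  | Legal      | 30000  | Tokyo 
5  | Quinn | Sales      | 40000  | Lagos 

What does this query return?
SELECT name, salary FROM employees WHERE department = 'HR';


Filtering: department = 'HR'
Matching rows: 0

Empty result set (0 rows)


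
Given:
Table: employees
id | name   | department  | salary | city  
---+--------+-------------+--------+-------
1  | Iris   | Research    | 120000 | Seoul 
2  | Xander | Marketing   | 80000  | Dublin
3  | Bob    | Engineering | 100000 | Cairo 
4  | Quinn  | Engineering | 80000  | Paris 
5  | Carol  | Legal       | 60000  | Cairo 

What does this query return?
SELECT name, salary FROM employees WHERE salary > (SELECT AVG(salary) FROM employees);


Subquery: AVG(salary) = 88000.0
Filtering: salary > 88000.0
  Iris (120000) -> MATCH
  Bob (100000) -> MATCH


2 rows:
Iris, 120000
Bob, 100000


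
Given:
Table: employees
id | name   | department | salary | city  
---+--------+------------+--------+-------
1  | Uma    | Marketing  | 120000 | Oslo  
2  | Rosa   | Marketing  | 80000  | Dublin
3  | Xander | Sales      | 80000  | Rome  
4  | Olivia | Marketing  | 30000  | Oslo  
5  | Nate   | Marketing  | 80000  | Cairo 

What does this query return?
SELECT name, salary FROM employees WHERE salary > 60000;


Filtering: salary > 60000
Matching: 4 rows

4 rows:
Uma, 120000
Rosa, 80000
Xander, 80000
Nate, 80000


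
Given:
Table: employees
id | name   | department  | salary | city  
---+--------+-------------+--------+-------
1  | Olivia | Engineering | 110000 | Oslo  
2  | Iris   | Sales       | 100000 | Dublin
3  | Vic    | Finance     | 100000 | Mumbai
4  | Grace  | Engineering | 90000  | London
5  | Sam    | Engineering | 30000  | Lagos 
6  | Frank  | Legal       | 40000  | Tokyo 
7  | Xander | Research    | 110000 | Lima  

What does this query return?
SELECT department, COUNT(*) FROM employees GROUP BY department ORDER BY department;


Assigning each row to its department group:
  Olivia -> Engineering
  Iris -> Sales
  Vic -> Finance
  Grace -> Engineering
  Sam -> Engineering
  Frank -> Legal
  Xander -> Research


5 groups:
Engineering, 3
Finance, 1
Legal, 1
Research, 1
Sales, 1


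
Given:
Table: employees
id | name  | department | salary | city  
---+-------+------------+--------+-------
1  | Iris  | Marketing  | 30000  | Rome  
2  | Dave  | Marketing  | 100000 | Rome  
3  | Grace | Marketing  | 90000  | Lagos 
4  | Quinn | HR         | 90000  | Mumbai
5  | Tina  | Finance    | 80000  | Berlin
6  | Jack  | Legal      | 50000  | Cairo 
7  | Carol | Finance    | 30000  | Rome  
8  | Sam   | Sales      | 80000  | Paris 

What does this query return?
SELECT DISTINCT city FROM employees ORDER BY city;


All 'city' values (row order): Rome, Rome, Lagos, Mumbai, Berlin, Cairo, Rome, Paris
Removing duplicates leaves 6 unique value(s).

6 values:
Berlin
Cairo
Lagos
Mumbai
Paris
Rome


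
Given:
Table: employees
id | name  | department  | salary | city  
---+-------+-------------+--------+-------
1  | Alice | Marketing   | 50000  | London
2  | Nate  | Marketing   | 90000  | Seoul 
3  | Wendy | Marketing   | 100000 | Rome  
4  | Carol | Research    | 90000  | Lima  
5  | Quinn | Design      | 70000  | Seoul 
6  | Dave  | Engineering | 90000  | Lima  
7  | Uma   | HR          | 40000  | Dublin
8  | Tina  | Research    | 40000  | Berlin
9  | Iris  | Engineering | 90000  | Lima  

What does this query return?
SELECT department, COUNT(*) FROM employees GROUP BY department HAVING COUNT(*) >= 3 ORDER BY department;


Groups with count >= 3:
  Marketing: 3 -> PASS
  Design: 1 -> filtered out
  Engineering: 2 -> filtered out
  HR: 1 -> filtered out
  Research: 2 -> filtered out


1 groups:
Marketing, 3


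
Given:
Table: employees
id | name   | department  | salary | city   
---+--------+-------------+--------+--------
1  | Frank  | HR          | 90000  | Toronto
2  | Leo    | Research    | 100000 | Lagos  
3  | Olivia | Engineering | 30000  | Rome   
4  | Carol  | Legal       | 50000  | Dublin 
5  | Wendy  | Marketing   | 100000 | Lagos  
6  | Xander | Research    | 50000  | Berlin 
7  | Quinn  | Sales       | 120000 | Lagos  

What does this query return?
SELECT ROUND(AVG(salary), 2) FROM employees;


SUM(salary) = 540000
COUNT = 7
ROUND(AVG, 2) = ROUND(540000 / 7, 2) = 77142.86

77142.86


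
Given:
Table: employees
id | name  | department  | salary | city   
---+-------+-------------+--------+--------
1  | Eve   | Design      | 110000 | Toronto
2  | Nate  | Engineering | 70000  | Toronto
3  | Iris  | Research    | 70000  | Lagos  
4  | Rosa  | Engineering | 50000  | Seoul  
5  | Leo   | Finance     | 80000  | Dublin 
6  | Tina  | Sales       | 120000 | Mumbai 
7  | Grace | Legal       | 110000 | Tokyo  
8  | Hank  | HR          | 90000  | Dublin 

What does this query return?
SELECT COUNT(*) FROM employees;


COUNT(*) counts all rows

8


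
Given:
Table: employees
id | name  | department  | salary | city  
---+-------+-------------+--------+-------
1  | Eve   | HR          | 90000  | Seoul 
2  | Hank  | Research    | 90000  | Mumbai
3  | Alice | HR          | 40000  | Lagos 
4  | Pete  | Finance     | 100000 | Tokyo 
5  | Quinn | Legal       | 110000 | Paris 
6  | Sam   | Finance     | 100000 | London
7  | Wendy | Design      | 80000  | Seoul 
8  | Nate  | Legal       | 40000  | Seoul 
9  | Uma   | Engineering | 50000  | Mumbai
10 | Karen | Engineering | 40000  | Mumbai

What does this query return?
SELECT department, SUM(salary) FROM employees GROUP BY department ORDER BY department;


Summing salary within each department:
  Design: 80000 = 80000
  Engineering: 50000 + 40000 = 90000
  Finance: 100000 + 100000 = 200000
  HR: 90000 + 40000 = 130000
  Legal: 110000 + 40000 = 150000
  Research: 90000 = 90000


6 groups:
Design, 80000
Engineering, 90000
Finance, 200000
HR, 130000
Legal, 150000
Research, 90000


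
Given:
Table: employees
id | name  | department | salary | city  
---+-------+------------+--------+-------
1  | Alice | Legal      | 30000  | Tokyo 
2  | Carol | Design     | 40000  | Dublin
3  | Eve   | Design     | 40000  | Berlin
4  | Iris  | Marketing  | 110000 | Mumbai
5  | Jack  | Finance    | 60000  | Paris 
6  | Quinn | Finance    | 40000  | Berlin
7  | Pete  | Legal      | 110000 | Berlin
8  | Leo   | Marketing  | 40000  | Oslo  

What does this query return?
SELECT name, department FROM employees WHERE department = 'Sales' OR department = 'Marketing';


Filtering: department = 'Sales' OR 'Marketing'
Matching: 2 rows

2 rows:
Iris, Marketing
Leo, Marketing


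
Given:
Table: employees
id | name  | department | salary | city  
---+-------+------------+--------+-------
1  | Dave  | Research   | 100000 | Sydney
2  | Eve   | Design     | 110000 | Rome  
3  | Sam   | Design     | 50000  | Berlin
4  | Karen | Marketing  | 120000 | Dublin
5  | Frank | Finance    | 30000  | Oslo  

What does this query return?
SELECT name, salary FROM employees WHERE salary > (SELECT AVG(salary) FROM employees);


Subquery: AVG(salary) = 82000.0
Filtering: salary > 82000.0
  Dave (100000) -> MATCH
  Eve (110000) -> MATCH
  Karen (120000) -> MATCH


3 rows:
Dave, 100000
Eve, 110000
Karen, 120000


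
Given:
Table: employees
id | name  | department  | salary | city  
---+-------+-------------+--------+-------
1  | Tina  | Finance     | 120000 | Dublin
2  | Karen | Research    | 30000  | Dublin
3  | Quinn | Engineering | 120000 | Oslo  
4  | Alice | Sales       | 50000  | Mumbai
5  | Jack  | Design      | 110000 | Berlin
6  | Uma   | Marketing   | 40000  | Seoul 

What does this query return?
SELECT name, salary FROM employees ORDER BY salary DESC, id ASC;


Sorting by salary DESC, then id ASC for ties

6 rows:
Tina, 120000
Quinn, 120000
Jack, 110000
Alice, 50000
Uma, 40000
Karen, 30000


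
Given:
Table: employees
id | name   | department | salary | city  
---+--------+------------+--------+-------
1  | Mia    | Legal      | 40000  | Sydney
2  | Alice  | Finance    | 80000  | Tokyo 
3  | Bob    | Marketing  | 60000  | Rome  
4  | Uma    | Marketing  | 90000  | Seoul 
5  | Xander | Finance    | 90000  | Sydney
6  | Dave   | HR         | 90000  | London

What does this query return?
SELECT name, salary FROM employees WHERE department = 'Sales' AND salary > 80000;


Filtering: department = 'Sales' AND salary > 80000
Matching: 0 rows

Empty result set (0 rows)


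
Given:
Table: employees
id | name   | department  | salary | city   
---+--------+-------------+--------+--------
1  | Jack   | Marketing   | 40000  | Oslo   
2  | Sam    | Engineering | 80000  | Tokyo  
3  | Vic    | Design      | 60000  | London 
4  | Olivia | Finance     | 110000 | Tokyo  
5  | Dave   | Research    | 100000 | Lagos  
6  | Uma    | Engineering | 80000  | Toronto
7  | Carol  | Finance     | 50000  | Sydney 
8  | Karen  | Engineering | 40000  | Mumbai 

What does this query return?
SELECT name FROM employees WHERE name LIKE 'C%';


LIKE 'C%' matches names starting with 'C'
Matching: 1

1 rows:
Carol


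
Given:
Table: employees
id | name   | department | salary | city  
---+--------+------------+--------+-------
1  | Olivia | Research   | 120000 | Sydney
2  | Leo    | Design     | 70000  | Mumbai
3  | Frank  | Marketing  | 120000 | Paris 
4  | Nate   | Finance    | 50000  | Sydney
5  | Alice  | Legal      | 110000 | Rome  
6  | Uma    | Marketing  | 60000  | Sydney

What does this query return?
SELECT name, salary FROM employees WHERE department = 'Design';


Filtering: department = 'Design'
Matching rows: 1

1 rows:
Leo, 70000


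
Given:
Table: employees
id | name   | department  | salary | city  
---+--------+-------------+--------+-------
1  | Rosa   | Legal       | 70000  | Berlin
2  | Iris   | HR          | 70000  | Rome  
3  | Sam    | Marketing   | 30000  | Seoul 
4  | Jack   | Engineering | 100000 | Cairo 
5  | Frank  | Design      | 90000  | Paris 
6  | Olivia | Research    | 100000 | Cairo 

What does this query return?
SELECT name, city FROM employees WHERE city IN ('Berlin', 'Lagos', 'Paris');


Filtering: city IN ('Berlin', 'Lagos', 'Paris')
Matching: 2 rows

2 rows:
Rosa, Berlin
Frank, Paris


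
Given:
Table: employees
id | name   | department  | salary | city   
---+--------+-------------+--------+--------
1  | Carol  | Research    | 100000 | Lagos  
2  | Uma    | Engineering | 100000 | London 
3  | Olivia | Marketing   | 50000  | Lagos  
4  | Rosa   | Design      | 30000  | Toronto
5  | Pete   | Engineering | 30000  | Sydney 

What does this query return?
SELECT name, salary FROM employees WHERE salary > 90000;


Filtering: salary > 90000
Matching: 2 rows

2 rows:
Carol, 100000
Uma, 100000


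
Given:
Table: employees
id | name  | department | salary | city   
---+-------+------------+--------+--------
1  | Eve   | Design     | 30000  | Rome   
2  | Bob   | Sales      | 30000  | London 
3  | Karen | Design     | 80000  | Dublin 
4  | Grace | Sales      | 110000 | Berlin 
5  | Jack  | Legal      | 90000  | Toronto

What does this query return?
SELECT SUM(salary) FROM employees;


SUM(salary) = 30000 + 30000 + 80000 + 110000 + 90000 = 340000

340000


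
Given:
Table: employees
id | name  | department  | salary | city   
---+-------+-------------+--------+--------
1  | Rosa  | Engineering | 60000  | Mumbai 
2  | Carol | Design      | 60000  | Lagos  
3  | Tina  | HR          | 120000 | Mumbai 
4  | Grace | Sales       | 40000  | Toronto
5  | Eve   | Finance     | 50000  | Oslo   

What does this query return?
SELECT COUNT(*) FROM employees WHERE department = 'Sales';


Counting rows where department = 'Sales'
  Grace -> MATCH


1


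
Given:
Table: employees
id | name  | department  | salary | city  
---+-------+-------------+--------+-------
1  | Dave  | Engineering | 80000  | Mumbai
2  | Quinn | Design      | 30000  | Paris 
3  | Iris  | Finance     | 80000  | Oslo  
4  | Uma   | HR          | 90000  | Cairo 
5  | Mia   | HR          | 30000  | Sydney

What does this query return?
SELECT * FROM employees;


SELECT * returns all 5 rows with all columns

5 rows:
1, Dave, Engineering, 80000, Mumbai
2, Quinn, Design, 30000, Paris
3, Iris, Finance, 80000, Oslo
4, Uma, HR, 90000, Cairo
5, Mia, HR, 30000, Sydney


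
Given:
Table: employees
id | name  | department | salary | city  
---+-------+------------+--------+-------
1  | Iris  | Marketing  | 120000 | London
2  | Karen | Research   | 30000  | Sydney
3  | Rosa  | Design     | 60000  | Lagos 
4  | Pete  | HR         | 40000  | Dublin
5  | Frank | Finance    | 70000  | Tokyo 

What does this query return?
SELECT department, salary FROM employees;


Projecting columns: department, salary

5 rows:
Marketing, 120000
Research, 30000
Design, 60000
HR, 40000
Finance, 70000


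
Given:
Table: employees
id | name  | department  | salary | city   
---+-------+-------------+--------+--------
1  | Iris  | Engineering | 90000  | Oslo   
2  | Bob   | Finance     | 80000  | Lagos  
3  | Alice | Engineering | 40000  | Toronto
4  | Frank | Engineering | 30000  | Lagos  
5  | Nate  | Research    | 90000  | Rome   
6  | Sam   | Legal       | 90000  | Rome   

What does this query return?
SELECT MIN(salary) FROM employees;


Salaries: 90000, 80000, 40000, 30000, 90000, 90000
MIN = 30000

30000


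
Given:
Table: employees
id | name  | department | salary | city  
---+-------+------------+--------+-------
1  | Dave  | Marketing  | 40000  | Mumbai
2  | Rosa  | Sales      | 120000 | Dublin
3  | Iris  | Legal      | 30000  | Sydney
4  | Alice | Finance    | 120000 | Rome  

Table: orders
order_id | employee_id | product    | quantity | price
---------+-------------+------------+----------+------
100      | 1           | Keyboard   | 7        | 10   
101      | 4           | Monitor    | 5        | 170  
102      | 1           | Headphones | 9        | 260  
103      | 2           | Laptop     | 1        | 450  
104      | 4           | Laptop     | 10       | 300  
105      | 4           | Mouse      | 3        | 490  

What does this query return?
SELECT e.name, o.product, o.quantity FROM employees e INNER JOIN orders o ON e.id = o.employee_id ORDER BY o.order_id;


Joining employees.id = orders.employee_id:
  employee Dave (id=1) -> order Keyboard
  employee Alice (id=4) -> order Monitor
  employee Dave (id=1) -> order Headphones
  employee Rosa (id=2) -> order Laptop
  employee Alice (id=4) -> order Laptop
  employee Alice (id=4) -> order Mouse


6 rows:
Dave, Keyboard, 7
Alice, Monitor, 5
Dave, Headphones, 9
Rosa, Laptop, 1
Alice, Laptop, 10
Alice, Mouse, 3


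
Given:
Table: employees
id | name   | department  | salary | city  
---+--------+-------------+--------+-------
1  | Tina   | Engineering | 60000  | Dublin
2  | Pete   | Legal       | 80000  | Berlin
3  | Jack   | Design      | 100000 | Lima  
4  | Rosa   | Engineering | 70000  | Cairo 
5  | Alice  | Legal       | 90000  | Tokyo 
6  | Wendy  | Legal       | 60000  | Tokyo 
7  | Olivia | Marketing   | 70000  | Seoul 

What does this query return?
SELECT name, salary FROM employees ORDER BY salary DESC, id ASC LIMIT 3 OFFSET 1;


Sort by salary DESC (id ASC tiebreak), then skip 1 and take 3
Rows 2 through 4

3 rows:
Alice, 90000
Pete, 80000
Rosa, 70000


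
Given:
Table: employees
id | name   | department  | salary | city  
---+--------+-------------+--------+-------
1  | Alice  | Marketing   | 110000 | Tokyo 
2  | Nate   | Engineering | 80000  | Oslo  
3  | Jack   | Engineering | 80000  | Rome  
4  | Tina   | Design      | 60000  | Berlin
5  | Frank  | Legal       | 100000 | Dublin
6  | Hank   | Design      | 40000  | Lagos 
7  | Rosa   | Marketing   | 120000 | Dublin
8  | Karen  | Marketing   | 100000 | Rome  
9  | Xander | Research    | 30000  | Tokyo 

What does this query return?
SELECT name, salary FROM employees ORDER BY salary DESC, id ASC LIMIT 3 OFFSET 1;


Sort by salary DESC (id ASC tiebreak), then skip 1 and take 3
Rows 2 through 4

3 rows:
Alice, 110000
Frank, 100000
Karen, 100000


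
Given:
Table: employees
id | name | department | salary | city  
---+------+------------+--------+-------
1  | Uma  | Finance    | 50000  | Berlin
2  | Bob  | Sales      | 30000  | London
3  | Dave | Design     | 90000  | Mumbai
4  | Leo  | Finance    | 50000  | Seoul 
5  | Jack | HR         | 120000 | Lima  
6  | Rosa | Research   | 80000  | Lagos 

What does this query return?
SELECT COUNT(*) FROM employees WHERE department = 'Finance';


Counting rows where department = 'Finance'
  Uma -> MATCH
  Leo -> MATCH


2


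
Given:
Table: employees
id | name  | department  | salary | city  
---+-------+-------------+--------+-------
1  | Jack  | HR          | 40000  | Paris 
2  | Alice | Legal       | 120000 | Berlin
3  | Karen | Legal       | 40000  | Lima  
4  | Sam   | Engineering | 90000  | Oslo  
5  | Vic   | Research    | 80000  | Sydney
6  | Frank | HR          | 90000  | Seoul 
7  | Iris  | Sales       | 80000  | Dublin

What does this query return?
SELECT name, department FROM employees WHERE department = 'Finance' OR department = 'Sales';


Filtering: department = 'Finance' OR 'Sales'
Matching: 1 rows

1 rows:
Iris, Sales


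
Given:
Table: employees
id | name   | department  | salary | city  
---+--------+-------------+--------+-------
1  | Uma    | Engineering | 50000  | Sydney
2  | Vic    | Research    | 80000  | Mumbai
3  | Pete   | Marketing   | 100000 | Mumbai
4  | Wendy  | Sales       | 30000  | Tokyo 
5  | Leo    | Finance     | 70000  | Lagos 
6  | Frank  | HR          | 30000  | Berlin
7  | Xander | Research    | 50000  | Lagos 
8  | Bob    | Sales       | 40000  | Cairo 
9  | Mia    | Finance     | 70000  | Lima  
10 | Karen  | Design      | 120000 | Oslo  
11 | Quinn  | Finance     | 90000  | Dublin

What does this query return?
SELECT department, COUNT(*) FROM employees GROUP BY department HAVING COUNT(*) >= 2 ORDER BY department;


Groups with count >= 2:
  Finance: 3 -> PASS
  Research: 2 -> PASS
  Sales: 2 -> PASS
  Design: 1 -> filtered out
  Engineering: 1 -> filtered out
  HR: 1 -> filtered out
  Marketing: 1 -> filtered out


3 groups:
Finance, 3
Research, 2
Sales, 2


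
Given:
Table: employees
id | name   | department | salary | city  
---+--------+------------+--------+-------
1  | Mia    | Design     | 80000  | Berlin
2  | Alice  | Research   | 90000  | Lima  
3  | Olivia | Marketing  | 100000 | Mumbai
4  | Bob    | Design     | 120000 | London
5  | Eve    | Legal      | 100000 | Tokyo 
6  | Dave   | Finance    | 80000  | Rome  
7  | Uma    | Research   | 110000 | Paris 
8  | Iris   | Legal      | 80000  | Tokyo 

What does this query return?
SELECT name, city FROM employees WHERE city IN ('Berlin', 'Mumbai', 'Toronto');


Filtering: city IN ('Berlin', 'Mumbai', 'Toronto')
Matching: 2 rows

2 rows:
Mia, Berlin
Olivia, Mumbai


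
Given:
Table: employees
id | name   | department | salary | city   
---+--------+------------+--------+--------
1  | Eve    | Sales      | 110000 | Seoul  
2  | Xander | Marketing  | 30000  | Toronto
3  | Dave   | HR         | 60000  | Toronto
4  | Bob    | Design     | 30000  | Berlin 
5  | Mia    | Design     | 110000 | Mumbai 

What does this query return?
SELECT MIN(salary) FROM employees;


Salaries: 110000, 30000, 60000, 30000, 110000
MIN = 30000

30000


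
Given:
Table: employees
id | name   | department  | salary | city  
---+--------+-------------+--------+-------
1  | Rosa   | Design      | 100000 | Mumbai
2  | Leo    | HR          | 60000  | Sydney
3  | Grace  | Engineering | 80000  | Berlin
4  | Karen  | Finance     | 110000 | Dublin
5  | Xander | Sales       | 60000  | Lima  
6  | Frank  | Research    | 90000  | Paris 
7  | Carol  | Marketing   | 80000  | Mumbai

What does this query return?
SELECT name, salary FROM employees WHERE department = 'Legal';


Filtering: department = 'Legal'
Matching rows: 0

Empty result set (0 rows)


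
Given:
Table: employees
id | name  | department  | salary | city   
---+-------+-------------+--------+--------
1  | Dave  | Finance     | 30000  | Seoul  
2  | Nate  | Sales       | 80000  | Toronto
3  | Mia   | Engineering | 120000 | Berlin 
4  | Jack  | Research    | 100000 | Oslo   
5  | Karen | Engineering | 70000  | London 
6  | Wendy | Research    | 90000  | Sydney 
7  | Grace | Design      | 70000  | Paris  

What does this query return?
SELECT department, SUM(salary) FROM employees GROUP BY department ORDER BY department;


Summing salary within each department:
  Design: 70000 = 70000
  Engineering: 120000 + 70000 = 190000
  Finance: 30000 = 30000
  Research: 100000 + 90000 = 190000
  Sales: 80000 = 80000


5 groups:
Design, 70000
Engineering, 190000
Finance, 30000
Research, 190000
Sales, 80000


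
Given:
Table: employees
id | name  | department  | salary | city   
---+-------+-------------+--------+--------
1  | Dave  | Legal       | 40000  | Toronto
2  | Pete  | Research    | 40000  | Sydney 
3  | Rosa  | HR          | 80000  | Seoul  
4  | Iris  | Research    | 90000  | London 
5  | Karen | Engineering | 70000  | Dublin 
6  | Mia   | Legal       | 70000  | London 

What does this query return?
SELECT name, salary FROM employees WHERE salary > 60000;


Filtering: salary > 60000
Matching: 4 rows

4 rows:
Rosa, 80000
Iris, 90000
Karen, 70000
Mia, 70000


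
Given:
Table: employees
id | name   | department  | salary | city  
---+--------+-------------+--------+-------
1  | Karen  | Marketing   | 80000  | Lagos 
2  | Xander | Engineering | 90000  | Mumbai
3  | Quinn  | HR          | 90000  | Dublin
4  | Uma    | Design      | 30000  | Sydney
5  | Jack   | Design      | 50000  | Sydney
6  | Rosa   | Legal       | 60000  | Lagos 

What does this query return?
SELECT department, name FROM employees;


Projecting columns: department, name

6 rows:
Marketing, Karen
Engineering, Xander
HR, Quinn
Design, Uma
Design, Jack
Legal, Rosa


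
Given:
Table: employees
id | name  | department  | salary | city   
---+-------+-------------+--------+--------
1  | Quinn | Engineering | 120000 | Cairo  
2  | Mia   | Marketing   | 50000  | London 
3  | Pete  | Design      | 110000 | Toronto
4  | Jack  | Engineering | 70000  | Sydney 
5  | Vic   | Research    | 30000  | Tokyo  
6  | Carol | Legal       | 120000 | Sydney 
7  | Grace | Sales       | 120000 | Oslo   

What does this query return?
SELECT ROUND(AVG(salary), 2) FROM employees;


SUM(salary) = 620000
COUNT = 7
ROUND(AVG, 2) = ROUND(620000 / 7, 2) = 88571.43

88571.43


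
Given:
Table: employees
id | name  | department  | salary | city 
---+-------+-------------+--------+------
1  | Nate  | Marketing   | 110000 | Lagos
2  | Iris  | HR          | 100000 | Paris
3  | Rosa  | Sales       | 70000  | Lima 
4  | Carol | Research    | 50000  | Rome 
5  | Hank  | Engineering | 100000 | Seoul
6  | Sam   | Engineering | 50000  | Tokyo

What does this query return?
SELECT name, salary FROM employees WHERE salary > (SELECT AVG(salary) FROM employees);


Subquery: AVG(salary) = 80000.0
Filtering: salary > 80000.0
  Nate (110000) -> MATCH
  Iris (100000) -> MATCH
  Hank (100000) -> MATCH


3 rows:
Nate, 110000
Iris, 100000
Hank, 100000


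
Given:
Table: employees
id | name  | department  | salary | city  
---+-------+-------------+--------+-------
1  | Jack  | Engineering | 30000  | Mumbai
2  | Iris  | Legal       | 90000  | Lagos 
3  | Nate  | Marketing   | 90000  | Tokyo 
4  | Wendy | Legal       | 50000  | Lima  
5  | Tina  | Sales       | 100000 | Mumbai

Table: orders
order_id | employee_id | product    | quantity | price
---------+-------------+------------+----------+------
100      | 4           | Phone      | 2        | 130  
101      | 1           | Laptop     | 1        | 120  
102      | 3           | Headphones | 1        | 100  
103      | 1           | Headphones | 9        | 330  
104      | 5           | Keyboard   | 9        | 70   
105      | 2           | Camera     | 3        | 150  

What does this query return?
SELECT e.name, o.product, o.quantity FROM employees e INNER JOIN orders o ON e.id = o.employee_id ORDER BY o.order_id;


Joining employees.id = orders.employee_id:
  employee Wendy (id=4) -> order Phone
  employee Jack (id=1) -> order Laptop
  employee Nate (id=3) -> order Headphones
  employee Jack (id=1) -> order Headphones
  employee Tina (id=5) -> order Keyboard
  employee Iris (id=2) -> order Camera


6 rows:
Wendy, Phone, 2
Jack, Laptop, 1
Nate, Headphones, 1
Jack, Headphones, 9
Tina, Keyboard, 9
Iris, Camera, 3


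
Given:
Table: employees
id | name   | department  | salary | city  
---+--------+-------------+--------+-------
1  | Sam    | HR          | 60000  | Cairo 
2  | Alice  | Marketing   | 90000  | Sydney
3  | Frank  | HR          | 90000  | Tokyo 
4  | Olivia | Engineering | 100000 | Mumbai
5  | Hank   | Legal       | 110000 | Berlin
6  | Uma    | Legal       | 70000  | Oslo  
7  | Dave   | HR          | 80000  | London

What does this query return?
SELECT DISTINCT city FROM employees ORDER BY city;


All 'city' values (row order): Cairo, Sydney, Tokyo, Mumbai, Berlin, Oslo, London
Removing duplicates leaves 7 unique value(s).

7 values:
Berlin
Cairo
London
Mumbai
Oslo
Sydney
Tokyo


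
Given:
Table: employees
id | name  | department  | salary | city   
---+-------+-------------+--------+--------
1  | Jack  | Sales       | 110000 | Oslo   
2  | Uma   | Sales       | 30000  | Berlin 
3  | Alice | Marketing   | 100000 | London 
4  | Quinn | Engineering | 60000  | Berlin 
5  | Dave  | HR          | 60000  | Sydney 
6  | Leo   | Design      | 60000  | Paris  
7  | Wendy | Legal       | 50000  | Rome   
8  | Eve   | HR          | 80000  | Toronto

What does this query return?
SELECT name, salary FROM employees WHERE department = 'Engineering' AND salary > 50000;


Filtering: department = 'Engineering' AND salary > 50000
Matching: 1 rows

1 rows:
Quinn, 60000


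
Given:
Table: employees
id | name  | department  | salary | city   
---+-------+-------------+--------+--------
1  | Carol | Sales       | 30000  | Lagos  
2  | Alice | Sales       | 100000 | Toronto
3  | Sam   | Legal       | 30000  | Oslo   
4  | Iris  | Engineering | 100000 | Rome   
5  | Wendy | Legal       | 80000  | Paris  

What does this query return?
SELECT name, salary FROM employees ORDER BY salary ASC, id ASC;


Sorting by salary ASC, then id ASC for ties

5 rows:
Carol, 30000
Sam, 30000
Wendy, 80000
Alice, 100000
Iris, 100000


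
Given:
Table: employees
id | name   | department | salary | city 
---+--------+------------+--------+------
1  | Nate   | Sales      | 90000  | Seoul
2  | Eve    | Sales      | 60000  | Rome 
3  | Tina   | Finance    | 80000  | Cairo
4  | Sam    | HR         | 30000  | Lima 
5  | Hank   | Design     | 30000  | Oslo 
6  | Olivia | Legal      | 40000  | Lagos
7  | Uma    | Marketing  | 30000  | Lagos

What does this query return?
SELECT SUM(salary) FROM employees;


SUM(salary) = 90000 + 60000 + 80000 + 30000 + 30000 + 40000 + 30000 = 360000

360000


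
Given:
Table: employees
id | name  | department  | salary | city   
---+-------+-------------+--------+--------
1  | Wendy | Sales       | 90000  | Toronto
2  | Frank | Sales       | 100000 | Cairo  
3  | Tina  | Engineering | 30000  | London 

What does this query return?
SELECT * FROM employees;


SELECT * returns all 3 rows with all columns

3 rows:
1, Wendy, Sales, 90000, Toronto
2, Frank, Sales, 100000, Cairo
3, Tina, Engineering, 30000, London


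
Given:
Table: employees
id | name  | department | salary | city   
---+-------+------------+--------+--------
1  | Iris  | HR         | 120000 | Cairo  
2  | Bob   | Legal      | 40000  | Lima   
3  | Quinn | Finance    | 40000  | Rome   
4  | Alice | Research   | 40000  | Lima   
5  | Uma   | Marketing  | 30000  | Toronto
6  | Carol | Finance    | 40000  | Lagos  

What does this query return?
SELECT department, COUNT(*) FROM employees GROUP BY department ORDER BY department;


Assigning each row to its department group:
  Iris -> HR
  Bob -> Legal
  Quinn -> Finance
  Alice -> Research
  Uma -> Marketing
  Carol -> Finance


5 groups:
Finance, 2
HR, 1
Legal, 1
Marketing, 1
Research, 1
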